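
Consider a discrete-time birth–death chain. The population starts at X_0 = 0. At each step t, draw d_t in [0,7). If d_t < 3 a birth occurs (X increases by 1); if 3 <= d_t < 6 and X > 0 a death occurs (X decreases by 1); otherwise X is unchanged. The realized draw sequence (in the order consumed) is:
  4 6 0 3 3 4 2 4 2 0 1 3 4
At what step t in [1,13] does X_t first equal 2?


10

t=0: X=0, d=4 → hold, X_1=0
t=1: X=0, d=6 → hold, X_2=0
t=2: X=0, d=0 → birth, X_3=1
t=3: X=1, d=3 → death, X_4=0
t=4: X=0, d=3 → hold, X_5=0
t=5: X=0, d=4 → hold, X_6=0
t=6: X=0, d=2 → birth, X_7=1
t=7: X=1, d=4 → death, X_8=0
t=8: X=0, d=2 → birth, X_9=1
t=9: X=1, d=0 → birth, X_10=2
t=10: X=2, d=1 → birth, X_11=3
t=11: X=3, d=3 → death, X_12=2
t=12: X=2, d=4 → death, X_13=1


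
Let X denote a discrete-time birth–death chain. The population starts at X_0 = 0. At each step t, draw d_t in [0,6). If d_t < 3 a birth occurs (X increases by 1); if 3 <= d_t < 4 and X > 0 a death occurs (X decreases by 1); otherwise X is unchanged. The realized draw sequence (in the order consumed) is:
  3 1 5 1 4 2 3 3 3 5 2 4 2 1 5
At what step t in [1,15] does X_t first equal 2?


t=0: X=0, d=3 → hold, X_1=0
t=1: X=0, d=1 → birth, X_2=1
t=2: X=1, d=5 → hold, X_3=1
t=3: X=1, d=1 → birth, X_4=2
t=4: X=2, d=4 → hold, X_5=2
t=5: X=2, d=2 → birth, X_6=3
t=6: X=3, d=3 → death, X_7=2
t=7: X=2, d=3 → death, X_8=1
t=8: X=1, d=3 → death, X_9=0
t=9: X=0, d=5 → hold, X_10=0
t=10: X=0, d=2 → birth, X_11=1
t=11: X=1, d=4 → hold, X_12=1
t=12: X=1, d=2 → birth, X_13=2
t=13: X=2, d=1 → birth, X_14=3
t=14: X=3, d=5 → hold, X_15=3

4


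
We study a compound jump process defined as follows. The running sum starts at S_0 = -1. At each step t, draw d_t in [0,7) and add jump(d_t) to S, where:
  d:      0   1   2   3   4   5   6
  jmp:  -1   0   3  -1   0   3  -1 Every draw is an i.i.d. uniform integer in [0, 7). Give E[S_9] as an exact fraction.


Outcome values over d=0..6: [-1, 0, 3, -1, 0, 3, -1]
Σy = 3, Σy² = 21, M = 7
μ = 3/7 = 3/7,  σ² = 21/7 − (3/7)² = 138/49
E[S_9] = -1 + 9·(3/7) = 20/7

20/7


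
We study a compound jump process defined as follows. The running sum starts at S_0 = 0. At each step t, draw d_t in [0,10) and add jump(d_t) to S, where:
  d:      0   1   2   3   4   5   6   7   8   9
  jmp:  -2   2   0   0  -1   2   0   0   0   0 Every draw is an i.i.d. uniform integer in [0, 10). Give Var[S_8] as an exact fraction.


258/25

Outcome values over d=0..9: [-2, 2, 0, 0, -1, 2, 0, 0, 0, 0]
Σy = 1, Σy² = 13, M = 10
μ = 1/10 = 1/10,  σ² = 13/10 − (1/10)² = 129/100
Independent increments: Var[S_8] = 8·σ² = 8·(129/100) = 258/25


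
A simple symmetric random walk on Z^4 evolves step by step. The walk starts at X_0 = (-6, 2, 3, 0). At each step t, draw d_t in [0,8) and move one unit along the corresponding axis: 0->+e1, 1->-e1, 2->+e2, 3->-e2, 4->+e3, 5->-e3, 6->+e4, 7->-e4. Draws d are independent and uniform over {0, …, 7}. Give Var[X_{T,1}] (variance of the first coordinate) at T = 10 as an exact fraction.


Outcome values over d=0..7: [1, -1, 0, 0, 0, 0, 0, 0]
Σy = 0, Σy² = 2, M = 8
μ = 0/8 = 0,  σ² = 2/8 − (0)² = 1/4
Independent increments: Var[X_10] = 10·σ² = 10·(1/4) = 5/2

5/2


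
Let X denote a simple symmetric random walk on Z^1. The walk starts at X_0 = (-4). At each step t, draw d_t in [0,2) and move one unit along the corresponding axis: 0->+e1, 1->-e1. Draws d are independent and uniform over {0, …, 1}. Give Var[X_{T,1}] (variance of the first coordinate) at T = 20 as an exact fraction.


Outcome values over d=0..1: [1, -1]
Σy = 0, Σy² = 2, M = 2
μ = 0/2 = 0,  σ² = 2/2 − (0)² = 1
Independent increments: Var[X_20] = 20·σ² = 20·(1) = 20

20


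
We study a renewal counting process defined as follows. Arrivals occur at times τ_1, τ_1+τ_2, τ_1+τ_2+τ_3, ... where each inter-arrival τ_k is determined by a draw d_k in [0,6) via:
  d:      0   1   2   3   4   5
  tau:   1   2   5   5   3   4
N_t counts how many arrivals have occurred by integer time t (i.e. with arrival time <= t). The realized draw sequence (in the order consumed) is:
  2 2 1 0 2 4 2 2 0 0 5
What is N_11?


2

draw d_1=2: τ_1=5, arrival time A_1=5
draw d_2=2: τ_2=5, arrival time A_2=10
draw d_3=1: τ_3=2, arrival time A_3=12
draw d_4=0: τ_4=1, arrival time A_4=13
draw d_5=2: τ_5=5, arrival time A_5=18
draw d_6=4: τ_6=3, arrival time A_6=21
draw d_7=2: τ_7=5, arrival time A_7=26
draw d_8=2: τ_8=5, arrival time A_8=31
draw d_9=0: τ_9=1, arrival time A_9=32
draw d_10=0: τ_10=1, arrival time A_10=33
draw d_11=5: τ_11=4, arrival time A_11=37
N_t over t=0..11: 0:0 1:0 2:0 3:0 4:0 5:1 6:1 7:1 8:1 9:1 10:2 11:2


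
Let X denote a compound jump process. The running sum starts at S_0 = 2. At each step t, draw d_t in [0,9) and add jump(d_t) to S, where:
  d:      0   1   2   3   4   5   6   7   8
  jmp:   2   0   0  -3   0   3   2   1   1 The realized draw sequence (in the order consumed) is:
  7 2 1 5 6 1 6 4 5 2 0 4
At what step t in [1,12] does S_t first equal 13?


9

t=0: S=2, d=7, jump=1, S_1=3
t=1: S=3, d=2, jump=0, S_2=3
t=2: S=3, d=1, jump=0, S_3=3
t=3: S=3, d=5, jump=3, S_4=6
t=4: S=6, d=6, jump=2, S_5=8
t=5: S=8, d=1, jump=0, S_6=8
t=6: S=8, d=6, jump=2, S_7=10
t=7: S=10, d=4, jump=0, S_8=10
t=8: S=10, d=5, jump=3, S_9=13
t=9: S=13, d=2, jump=0, S_10=13
t=10: S=13, d=0, jump=2, S_11=15
t=11: S=15, d=4, jump=0, S_12=15


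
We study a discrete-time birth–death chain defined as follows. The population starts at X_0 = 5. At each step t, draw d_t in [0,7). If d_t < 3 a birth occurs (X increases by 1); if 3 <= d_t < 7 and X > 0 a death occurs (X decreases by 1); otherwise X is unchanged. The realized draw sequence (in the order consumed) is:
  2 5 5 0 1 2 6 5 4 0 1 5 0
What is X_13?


t=0: X=5, d=2 → birth, X_1=6
t=1: X=6, d=5 → death, X_2=5
t=2: X=5, d=5 → death, X_3=4
t=3: X=4, d=0 → birth, X_4=5
t=4: X=5, d=1 → birth, X_5=6
t=5: X=6, d=2 → birth, X_6=7
t=6: X=7, d=6 → death, X_7=6
t=7: X=6, d=5 → death, X_8=5
t=8: X=5, d=4 → death, X_9=4
t=9: X=4, d=0 → birth, X_10=5
t=10: X=5, d=1 → birth, X_11=6
t=11: X=6, d=5 → death, X_12=5
t=12: X=5, d=0 → birth, X_13=6

6


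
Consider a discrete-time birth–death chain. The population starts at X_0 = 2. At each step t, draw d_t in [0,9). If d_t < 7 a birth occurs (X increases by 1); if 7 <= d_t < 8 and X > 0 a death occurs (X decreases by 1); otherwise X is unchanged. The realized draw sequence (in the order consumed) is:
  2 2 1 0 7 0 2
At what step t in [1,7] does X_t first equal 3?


1

t=0: X=2, d=2 → birth, X_1=3
t=1: X=3, d=2 → birth, X_2=4
t=2: X=4, d=1 → birth, X_3=5
t=3: X=5, d=0 → birth, X_4=6
t=4: X=6, d=7 → death, X_5=5
t=5: X=5, d=0 → birth, X_6=6
t=6: X=6, d=2 → birth, X_7=7


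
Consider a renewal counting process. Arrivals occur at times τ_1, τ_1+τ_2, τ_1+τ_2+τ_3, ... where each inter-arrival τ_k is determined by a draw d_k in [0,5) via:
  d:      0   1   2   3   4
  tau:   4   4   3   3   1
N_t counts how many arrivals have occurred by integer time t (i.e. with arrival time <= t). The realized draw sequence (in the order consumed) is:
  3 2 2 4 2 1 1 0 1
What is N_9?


draw d_1=3: τ_1=3, arrival time A_1=3
draw d_2=2: τ_2=3, arrival time A_2=6
draw d_3=2: τ_3=3, arrival time A_3=9
draw d_4=4: τ_4=1, arrival time A_4=10
draw d_5=2: τ_5=3, arrival time A_5=13
draw d_6=1: τ_6=4, arrival time A_6=17
draw d_7=1: τ_7=4, arrival time A_7=21
draw d_8=0: τ_8=4, arrival time A_8=25
draw d_9=1: τ_9=4, arrival time A_9=29
N_t over t=0..9: 0:0 1:0 2:0 3:1 4:1 5:1 6:2 7:2 8:2 9:3

3


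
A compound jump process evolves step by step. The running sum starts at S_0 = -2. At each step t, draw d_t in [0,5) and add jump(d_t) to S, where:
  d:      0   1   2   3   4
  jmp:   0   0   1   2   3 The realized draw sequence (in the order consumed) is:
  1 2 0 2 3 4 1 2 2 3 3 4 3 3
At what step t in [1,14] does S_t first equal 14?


12

t=0: S=-2, d=1, jump=0, S_1=-2
t=1: S=-2, d=2, jump=1, S_2=-1
t=2: S=-1, d=0, jump=0, S_3=-1
t=3: S=-1, d=2, jump=1, S_4=0
t=4: S=0, d=3, jump=2, S_5=2
t=5: S=2, d=4, jump=3, S_6=5
t=6: S=5, d=1, jump=0, S_7=5
t=7: S=5, d=2, jump=1, S_8=6
t=8: S=6, d=2, jump=1, S_9=7
t=9: S=7, d=3, jump=2, S_10=9
t=10: S=9, d=3, jump=2, S_11=11
t=11: S=11, d=4, jump=3, S_12=14
t=12: S=14, d=3, jump=2, S_13=16
t=13: S=16, d=3, jump=2, S_14=18


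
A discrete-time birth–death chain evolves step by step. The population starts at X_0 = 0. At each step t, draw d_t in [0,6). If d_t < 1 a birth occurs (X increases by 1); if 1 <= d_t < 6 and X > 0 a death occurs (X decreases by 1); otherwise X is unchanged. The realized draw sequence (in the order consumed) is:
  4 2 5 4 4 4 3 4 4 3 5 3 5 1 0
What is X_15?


1

t=0: X=0, d=4 → hold, X_1=0
t=1: X=0, d=2 → hold, X_2=0
t=2: X=0, d=5 → hold, X_3=0
t=3: X=0, d=4 → hold, X_4=0
t=4: X=0, d=4 → hold, X_5=0
t=5: X=0, d=4 → hold, X_6=0
t=6: X=0, d=3 → hold, X_7=0
t=7: X=0, d=4 → hold, X_8=0
t=8: X=0, d=4 → hold, X_9=0
t=9: X=0, d=3 → hold, X_10=0
t=10: X=0, d=5 → hold, X_11=0
t=11: X=0, d=3 → hold, X_12=0
t=12: X=0, d=5 → hold, X_13=0
t=13: X=0, d=1 → hold, X_14=0
t=14: X=0, d=0 → birth, X_15=1


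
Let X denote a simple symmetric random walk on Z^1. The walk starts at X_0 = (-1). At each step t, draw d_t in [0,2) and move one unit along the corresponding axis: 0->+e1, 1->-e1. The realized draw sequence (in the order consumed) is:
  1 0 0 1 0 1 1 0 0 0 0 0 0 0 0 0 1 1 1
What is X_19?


t=0: X=(-1), d=1 → -e1, X_1=(-2)
t=1: X=(-2), d=0 → +e1, X_2=(-1)
t=2: X=(-1), d=0 → +e1, X_3=(0)
t=3: X=(0), d=1 → -e1, X_4=(-1)
t=4: X=(-1), d=0 → +e1, X_5=(0)
t=5: X=(0), d=1 → -e1, X_6=(-1)
t=6: X=(-1), d=1 → -e1, X_7=(-2)
t=7: X=(-2), d=0 → +e1, X_8=(-1)
t=8: X=(-1), d=0 → +e1, X_9=(0)
t=9: X=(0), d=0 → +e1, X_10=(1)
t=10: X=(1), d=0 → +e1, X_11=(2)
t=11: X=(2), d=0 → +e1, X_12=(3)
t=12: X=(3), d=0 → +e1, X_13=(4)
t=13: X=(4), d=0 → +e1, X_14=(5)
t=14: X=(5), d=0 → +e1, X_15=(6)
t=15: X=(6), d=0 → +e1, X_16=(7)
t=16: X=(7), d=1 → -e1, X_17=(6)
t=17: X=(6), d=1 → -e1, X_18=(5)
t=18: X=(5), d=1 → -e1, X_19=(4)

(4)


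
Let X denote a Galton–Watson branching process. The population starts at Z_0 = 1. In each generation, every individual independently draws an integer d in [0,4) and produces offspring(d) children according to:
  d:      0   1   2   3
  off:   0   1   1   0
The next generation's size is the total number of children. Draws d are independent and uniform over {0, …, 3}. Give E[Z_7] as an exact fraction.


Outcome values over d=0..3: [0, 1, 1, 0]
Σy = 2, Σy² = 2, M = 4
μ = 2/4 = 1/2,  σ² = 2/4 − (1/2)² = 1/4
E[Z_0] = 1
E[Z_1] = 1/2·E[Z_0] = 1/2
E[Z_2] = 1/2·E[Z_1] = 1/4
E[Z_3] = 1/2·E[Z_2] = 1/8
E[Z_4] = 1/2·E[Z_3] = 1/16
E[Z_5] = 1/2·E[Z_4] = 1/32
E[Z_6] = 1/2·E[Z_5] = 1/64
E[Z_7] = 1/2·E[Z_6] = 1/128

1/128


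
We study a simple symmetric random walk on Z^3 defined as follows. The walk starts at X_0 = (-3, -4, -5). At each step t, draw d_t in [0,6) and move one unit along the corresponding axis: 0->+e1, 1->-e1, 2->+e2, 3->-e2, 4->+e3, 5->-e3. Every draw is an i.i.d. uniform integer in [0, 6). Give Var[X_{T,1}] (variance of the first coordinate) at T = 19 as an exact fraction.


Outcome values over d=0..5: [1, -1, 0, 0, 0, 0]
Σy = 0, Σy² = 2, M = 6
μ = 0/6 = 0,  σ² = 2/6 − (0)² = 1/3
Independent increments: Var[X_19] = 19·σ² = 19·(1/3) = 19/3

19/3


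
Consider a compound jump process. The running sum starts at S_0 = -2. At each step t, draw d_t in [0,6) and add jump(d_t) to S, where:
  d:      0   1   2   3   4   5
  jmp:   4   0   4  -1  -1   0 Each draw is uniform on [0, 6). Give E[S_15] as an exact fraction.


13

Outcome values over d=0..5: [4, 0, 4, -1, -1, 0]
Σy = 6, Σy² = 34, M = 6
μ = 6/6 = 1,  σ² = 34/6 − (1)² = 14/3
E[S_15] = -2 + 15·(1) = 13


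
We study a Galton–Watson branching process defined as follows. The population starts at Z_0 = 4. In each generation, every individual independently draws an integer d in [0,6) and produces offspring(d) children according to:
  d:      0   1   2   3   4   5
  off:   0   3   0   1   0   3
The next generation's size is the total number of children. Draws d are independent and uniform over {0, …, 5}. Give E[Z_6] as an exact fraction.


117649/11664

Outcome values over d=0..5: [0, 3, 0, 1, 0, 3]
Σy = 7, Σy² = 19, M = 6
μ = 7/6 = 7/6,  σ² = 19/6 − (7/6)² = 65/36
E[Z_0] = 4
E[Z_1] = 7/6·E[Z_0] = 14/3
E[Z_2] = 7/6·E[Z_1] = 49/9
E[Z_3] = 7/6·E[Z_2] = 343/54
E[Z_4] = 7/6·E[Z_3] = 2401/324
E[Z_5] = 7/6·E[Z_4] = 16807/1944
E[Z_6] = 7/6·E[Z_5] = 117649/11664


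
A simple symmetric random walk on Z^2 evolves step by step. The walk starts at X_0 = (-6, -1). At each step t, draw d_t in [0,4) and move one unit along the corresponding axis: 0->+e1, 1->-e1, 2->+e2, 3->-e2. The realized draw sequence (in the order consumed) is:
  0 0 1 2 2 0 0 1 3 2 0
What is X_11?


(-3, 1)

t=0: X=(-6, -1), d=0 → +e1, X_1=(-5, -1)
t=1: X=(-5, -1), d=0 → +e1, X_2=(-4, -1)
t=2: X=(-4, -1), d=1 → -e1, X_3=(-5, -1)
t=3: X=(-5, -1), d=2 → +e2, X_4=(-5, 0)
t=4: X=(-5, 0), d=2 → +e2, X_5=(-5, 1)
t=5: X=(-5, 1), d=0 → +e1, X_6=(-4, 1)
t=6: X=(-4, 1), d=0 → +e1, X_7=(-3, 1)
t=7: X=(-3, 1), d=1 → -e1, X_8=(-4, 1)
t=8: X=(-4, 1), d=3 → -e2, X_9=(-4, 0)
t=9: X=(-4, 0), d=2 → +e2, X_10=(-4, 1)
t=10: X=(-4, 1), d=0 → +e1, X_11=(-3, 1)


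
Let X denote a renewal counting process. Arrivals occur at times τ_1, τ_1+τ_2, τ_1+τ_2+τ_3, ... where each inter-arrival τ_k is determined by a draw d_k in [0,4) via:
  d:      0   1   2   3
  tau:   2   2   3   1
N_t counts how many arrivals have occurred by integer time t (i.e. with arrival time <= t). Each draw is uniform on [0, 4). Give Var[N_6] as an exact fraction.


8158711/16777216

Inter-arrival values over d=0..3: [2, 2, 3, 1]
Each d has probability 1/4, so the pmf of τ is: f(1) = 1/4, f(2) = 1/2, f(3) = 1/4
Let p_n(j) = P(N_n = j), with p_0 = [1]. Condition on τ_1: p_n(0) = P(τ > n), and for j >= 1, p_n(j) = Σ_{k<=n} f(k)·p_{n−k}(j−1)
p_1 = [3/4, 1/4]  (j = 0..1)
p_2 = [1/4, 11/16, 1/16]  (j = 0..2)
p_3 = [0, 11/16, 19/64, 1/64]  (j = 0..3)
p_4 = [0, 5/16, 37/64, 27/256, 1/256]  (j = 0..4)
p_5 = [0, 1/16, 19/32, 79/256, 35/1024, 1/1024]  (j = 0..5)
p_6 = [0, 0, 11/32, 131/256, 137/1024, 43/4096, 1/4096]  (j = 0..6)
E[N_6] = Σ j·p_6(j) = 11517/4096;  E[N_6²] = Σ j²·p_6(j) = 34375/4096
Var[N_6] = 34375/4096 − (11517/4096)² = 8158711/16777216


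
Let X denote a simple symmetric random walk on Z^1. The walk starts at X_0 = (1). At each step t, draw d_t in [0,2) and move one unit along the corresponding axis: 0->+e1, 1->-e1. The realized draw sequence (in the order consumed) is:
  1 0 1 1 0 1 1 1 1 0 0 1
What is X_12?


(-3)

t=0: X=(1), d=1 → -e1, X_1=(0)
t=1: X=(0), d=0 → +e1, X_2=(1)
t=2: X=(1), d=1 → -e1, X_3=(0)
t=3: X=(0), d=1 → -e1, X_4=(-1)
t=4: X=(-1), d=0 → +e1, X_5=(0)
t=5: X=(0), d=1 → -e1, X_6=(-1)
t=6: X=(-1), d=1 → -e1, X_7=(-2)
t=7: X=(-2), d=1 → -e1, X_8=(-3)
t=8: X=(-3), d=1 → -e1, X_9=(-4)
t=9: X=(-4), d=0 → +e1, X_10=(-3)
t=10: X=(-3), d=0 → +e1, X_11=(-2)
t=11: X=(-2), d=1 → -e1, X_12=(-3)


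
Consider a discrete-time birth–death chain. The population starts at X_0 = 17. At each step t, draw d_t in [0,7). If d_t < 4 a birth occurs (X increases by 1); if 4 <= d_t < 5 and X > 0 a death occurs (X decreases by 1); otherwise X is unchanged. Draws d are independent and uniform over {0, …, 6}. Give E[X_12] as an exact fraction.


155/7

X can drop by at most 1 per step and X_0 = 17 > T = 12, so X_t >= 17 − t >= 5 > 0 for every t <= 12: the floor at 0 (the 'and X > 0' condition) never binds. Hence X_12 = X_0 + Σ_{t<12} Y_t with i.i.d. increments Y_t = y(d_t) ∈ {+1, −1, 0}.
Outcome values over d=0..6: [1, 1, 1, 1, -1, 0, 0]
Σy = 3, Σy² = 5, M = 7
μ = 3/7 = 3/7,  σ² = 5/7 − (3/7)² = 26/49
E[X_12] = 17 + 12·(3/7) = 155/7


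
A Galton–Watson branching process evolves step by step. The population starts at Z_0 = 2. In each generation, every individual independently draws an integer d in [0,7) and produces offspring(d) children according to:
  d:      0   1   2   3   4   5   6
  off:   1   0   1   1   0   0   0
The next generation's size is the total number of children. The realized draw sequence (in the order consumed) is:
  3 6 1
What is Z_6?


0

gen 0: Z_0=2, draws=[3, 6], offspring=[1, 0], Z_1=1
gen 1: Z_1=1, draws=[1], offspring=[0], Z_2=0
gen 2: Z_2=0, draws=[], offspring=[], Z_3=0
gen 3: Z_3=0, draws=[], offspring=[], Z_4=0
gen 4: Z_4=0, draws=[], offspring=[], Z_5=0
gen 5: Z_5=0, draws=[], offspring=[], Z_6=0


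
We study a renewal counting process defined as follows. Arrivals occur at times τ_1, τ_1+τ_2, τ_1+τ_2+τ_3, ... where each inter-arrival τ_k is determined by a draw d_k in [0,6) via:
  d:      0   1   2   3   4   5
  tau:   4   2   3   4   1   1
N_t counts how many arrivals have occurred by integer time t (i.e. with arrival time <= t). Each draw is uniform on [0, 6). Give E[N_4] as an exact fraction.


475/324

Inter-arrival values over d=0..5: [4, 2, 3, 4, 1, 1]
Each d has probability 1/6, so the pmf of τ is: f(1) = 1/3, f(2) = 1/6, f(3) = 1/6, f(4) = 1/3
Renewal equation for m(n) = E[N_n]: condition on τ_1 = k (if k <= n, one arrival plus a fresh copy on the remaining n−k steps): m(n) = F(n) + Σ_{k<=n} f(k)·m(n−k), where F(n) = P(τ <= n) and m(0) = 0
m(1) = F(1) = 1/3
m(2) = F(2) + f(1)·m(1) = 1/2 + 1/3·1/3 = 11/18
m(3) = F(3) + f(1)·m(2) + f(2)·m(1) = 2/3 + 1/3·11/18 + 1/6·1/3 = 25/27
m(4) = F(4) + f(1)·m(3) + f(2)·m(2) + f(3)·m(1) = 1 + 1/3·25/27 + 1/6·11/18 + 1/6·1/3 = 475/324
E[N_4] = m(4) = 475/324


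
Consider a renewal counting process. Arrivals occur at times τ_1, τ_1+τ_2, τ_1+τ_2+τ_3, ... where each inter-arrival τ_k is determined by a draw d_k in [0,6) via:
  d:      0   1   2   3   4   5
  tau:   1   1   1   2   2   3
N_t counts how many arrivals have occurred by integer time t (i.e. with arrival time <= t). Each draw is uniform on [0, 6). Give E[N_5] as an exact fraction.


Inter-arrival values over d=0..5: [1, 1, 1, 2, 2, 3]
Each d has probability 1/6, so the pmf of τ is: f(1) = 1/2, f(2) = 1/3, f(3) = 1/6
Renewal equation for m(n) = E[N_n]: condition on τ_1 = k (if k <= n, one arrival plus a fresh copy on the remaining n−k steps): m(n) = F(n) + Σ_{k<=n} f(k)·m(n−k), where F(n) = P(τ <= n) and m(0) = 0
m(1) = F(1) = 1/2
m(2) = F(2) + f(1)·m(1) = 5/6 + 1/2·1/2 = 13/12
m(3) = F(3) + f(1)·m(2) + f(2)·m(1) = 1 + 1/2·13/12 + 1/3·1/2 = 41/24
m(4) = F(4) + f(1)·m(3) + f(2)·m(2) + f(3)·m(1) = 1 + 1/2·41/24 + 1/3·13/12 + 1/6·1/2 = 331/144
m(5) = F(5) + f(1)·m(4) + f(2)·m(3) + f(3)·m(2) = 1 + 1/2·331/144 + 1/3·41/24 + 1/6·13/12 = 835/288
E[N_5] = m(5) = 835/288

835/288


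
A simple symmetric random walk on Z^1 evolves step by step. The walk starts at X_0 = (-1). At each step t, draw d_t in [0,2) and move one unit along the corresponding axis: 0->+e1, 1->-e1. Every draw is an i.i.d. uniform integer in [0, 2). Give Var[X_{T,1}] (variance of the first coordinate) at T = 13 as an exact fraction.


Outcome values over d=0..1: [1, -1]
Σy = 0, Σy² = 2, M = 2
μ = 0/2 = 0,  σ² = 2/2 − (0)² = 1
Independent increments: Var[X_13] = 13·σ² = 13·(1) = 13

13


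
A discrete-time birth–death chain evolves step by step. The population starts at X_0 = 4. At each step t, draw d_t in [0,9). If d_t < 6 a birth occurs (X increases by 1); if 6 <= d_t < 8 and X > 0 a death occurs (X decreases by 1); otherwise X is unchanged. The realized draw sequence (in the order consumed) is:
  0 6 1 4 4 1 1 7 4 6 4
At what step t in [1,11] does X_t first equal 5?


1

t=0: X=4, d=0 → birth, X_1=5
t=1: X=5, d=6 → death, X_2=4
t=2: X=4, d=1 → birth, X_3=5
t=3: X=5, d=4 → birth, X_4=6
t=4: X=6, d=4 → birth, X_5=7
t=5: X=7, d=1 → birth, X_6=8
t=6: X=8, d=1 → birth, X_7=9
t=7: X=9, d=7 → death, X_8=8
t=8: X=8, d=4 → birth, X_9=9
t=9: X=9, d=6 → death, X_10=8
t=10: X=8, d=4 → birth, X_11=9


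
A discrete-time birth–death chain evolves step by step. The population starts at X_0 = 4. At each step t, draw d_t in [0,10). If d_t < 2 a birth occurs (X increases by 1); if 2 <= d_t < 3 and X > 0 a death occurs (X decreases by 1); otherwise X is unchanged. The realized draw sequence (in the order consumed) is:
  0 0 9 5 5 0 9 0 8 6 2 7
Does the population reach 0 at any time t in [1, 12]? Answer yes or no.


t=0: X=4, d=0 → birth, X_1=5
t=1: X=5, d=0 → birth, X_2=6
t=2: X=6, d=9 → hold, X_3=6
t=3: X=6, d=5 → hold, X_4=6
t=4: X=6, d=5 → hold, X_5=6
t=5: X=6, d=0 → birth, X_6=7
t=6: X=7, d=9 → hold, X_7=7
t=7: X=7, d=0 → birth, X_8=8
t=8: X=8, d=8 → hold, X_9=8
t=9: X=8, d=6 → hold, X_10=8
t=10: X=8, d=2 → death, X_11=7
t=11: X=7, d=7 → hold, X_12=7

no


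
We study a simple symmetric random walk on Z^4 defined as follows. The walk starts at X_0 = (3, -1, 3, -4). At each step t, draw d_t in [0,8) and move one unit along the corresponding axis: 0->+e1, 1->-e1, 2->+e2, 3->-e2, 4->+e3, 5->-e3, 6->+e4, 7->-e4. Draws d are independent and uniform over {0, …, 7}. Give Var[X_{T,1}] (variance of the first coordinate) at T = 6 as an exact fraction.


Outcome values over d=0..7: [1, -1, 0, 0, 0, 0, 0, 0]
Σy = 0, Σy² = 2, M = 8
μ = 0/8 = 0,  σ² = 2/8 − (0)² = 1/4
Independent increments: Var[X_6] = 6·σ² = 6·(1/4) = 3/2

3/2


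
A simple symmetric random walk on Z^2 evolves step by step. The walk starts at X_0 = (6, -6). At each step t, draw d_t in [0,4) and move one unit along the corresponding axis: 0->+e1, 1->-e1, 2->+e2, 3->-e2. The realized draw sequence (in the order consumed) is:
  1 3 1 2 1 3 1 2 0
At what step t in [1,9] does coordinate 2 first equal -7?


2

t=0: X=(6, -6), d=1 → -e1, X_1=(5, -6)
t=1: X=(5, -6), d=3 → -e2, X_2=(5, -7)
t=2: X=(5, -7), d=1 → -e1, X_3=(4, -7)
t=3: X=(4, -7), d=2 → +e2, X_4=(4, -6)
t=4: X=(4, -6), d=1 → -e1, X_5=(3, -6)
t=5: X=(3, -6), d=3 → -e2, X_6=(3, -7)
t=6: X=(3, -7), d=1 → -e1, X_7=(2, -7)
t=7: X=(2, -7), d=2 → +e2, X_8=(2, -6)
t=8: X=(2, -6), d=0 → +e1, X_9=(3, -6)


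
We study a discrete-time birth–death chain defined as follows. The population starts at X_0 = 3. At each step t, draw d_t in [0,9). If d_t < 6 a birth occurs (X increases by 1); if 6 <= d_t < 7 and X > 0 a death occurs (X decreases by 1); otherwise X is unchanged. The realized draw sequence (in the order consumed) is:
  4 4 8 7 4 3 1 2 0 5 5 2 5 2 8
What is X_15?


15

t=0: X=3, d=4 → birth, X_1=4
t=1: X=4, d=4 → birth, X_2=5
t=2: X=5, d=8 → hold, X_3=5
t=3: X=5, d=7 → hold, X_4=5
t=4: X=5, d=4 → birth, X_5=6
t=5: X=6, d=3 → birth, X_6=7
t=6: X=7, d=1 → birth, X_7=8
t=7: X=8, d=2 → birth, X_8=9
t=8: X=9, d=0 → birth, X_9=10
t=9: X=10, d=5 → birth, X_10=11
t=10: X=11, d=5 → birth, X_11=12
t=11: X=12, d=2 → birth, X_12=13
t=12: X=13, d=5 → birth, X_13=14
t=13: X=14, d=2 → birth, X_14=15
t=14: X=15, d=8 → hold, X_15=15


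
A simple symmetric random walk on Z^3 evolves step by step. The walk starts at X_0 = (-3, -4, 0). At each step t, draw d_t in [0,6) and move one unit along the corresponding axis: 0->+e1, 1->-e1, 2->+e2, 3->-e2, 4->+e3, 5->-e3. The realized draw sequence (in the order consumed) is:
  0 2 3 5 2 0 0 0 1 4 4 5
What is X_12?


t=0: X=(-3, -4, 0), d=0 → +e1, X_1=(-2, -4, 0)
t=1: X=(-2, -4, 0), d=2 → +e2, X_2=(-2, -3, 0)
t=2: X=(-2, -3, 0), d=3 → -e2, X_3=(-2, -4, 0)
t=3: X=(-2, -4, 0), d=5 → -e3, X_4=(-2, -4, -1)
t=4: X=(-2, -4, -1), d=2 → +e2, X_5=(-2, -3, -1)
t=5: X=(-2, -3, -1), d=0 → +e1, X_6=(-1, -3, -1)
t=6: X=(-1, -3, -1), d=0 → +e1, X_7=(0, -3, -1)
t=7: X=(0, -3, -1), d=0 → +e1, X_8=(1, -3, -1)
t=8: X=(1, -3, -1), d=1 → -e1, X_9=(0, -3, -1)
t=9: X=(0, -3, -1), d=4 → +e3, X_10=(0, -3, 0)
t=10: X=(0, -3, 0), d=4 → +e3, X_11=(0, -3, 1)
t=11: X=(0, -3, 1), d=5 → -e3, X_12=(0, -3, 0)

(0, -3, 0)


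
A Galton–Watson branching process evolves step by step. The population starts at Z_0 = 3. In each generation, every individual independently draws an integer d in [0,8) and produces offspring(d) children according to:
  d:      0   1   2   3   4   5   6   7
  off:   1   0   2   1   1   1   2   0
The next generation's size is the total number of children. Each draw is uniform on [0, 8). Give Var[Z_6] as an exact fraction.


Outcome values over d=0..7: [1, 0, 2, 1, 1, 1, 2, 0]
Σy = 8, Σy² = 12, M = 8
μ = 8/8 = 1,  σ² = 12/8 − (1)² = 1/2
V_0 = 0, E_0 = 3
V_1 = 1/2·E_0 + (1)²·V_0 = 3/2;  E_1 = 3
V_2 = 1/2·E_1 + (1)²·V_1 = 3;  E_2 = 3
V_3 = 1/2·E_2 + (1)²·V_2 = 9/2;  E_3 = 3
V_4 = 1/2·E_3 + (1)²·V_3 = 6;  E_4 = 3
V_5 = 1/2·E_4 + (1)²·V_4 = 15/2;  E_5 = 3
V_6 = 1/2·E_5 + (1)²·V_5 = 9;  E_6 = 3

9


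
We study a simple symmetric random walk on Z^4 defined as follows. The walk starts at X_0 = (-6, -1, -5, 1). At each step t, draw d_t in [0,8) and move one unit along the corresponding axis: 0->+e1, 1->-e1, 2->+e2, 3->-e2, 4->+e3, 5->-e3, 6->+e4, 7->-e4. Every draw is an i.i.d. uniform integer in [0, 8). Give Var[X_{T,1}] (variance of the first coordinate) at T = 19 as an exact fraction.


Outcome values over d=0..7: [1, -1, 0, 0, 0, 0, 0, 0]
Σy = 0, Σy² = 2, M = 8
μ = 0/8 = 0,  σ² = 2/8 − (0)² = 1/4
Independent increments: Var[X_19] = 19·σ² = 19·(1/4) = 19/4

19/4


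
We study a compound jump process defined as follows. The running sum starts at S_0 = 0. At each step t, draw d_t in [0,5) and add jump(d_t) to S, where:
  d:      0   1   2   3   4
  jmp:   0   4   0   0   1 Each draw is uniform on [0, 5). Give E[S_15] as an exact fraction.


Outcome values over d=0..4: [0, 4, 0, 0, 1]
Σy = 5, Σy² = 17, M = 5
μ = 5/5 = 1,  σ² = 17/5 − (1)² = 12/5
E[S_15] = 0 + 15·(1) = 15

15


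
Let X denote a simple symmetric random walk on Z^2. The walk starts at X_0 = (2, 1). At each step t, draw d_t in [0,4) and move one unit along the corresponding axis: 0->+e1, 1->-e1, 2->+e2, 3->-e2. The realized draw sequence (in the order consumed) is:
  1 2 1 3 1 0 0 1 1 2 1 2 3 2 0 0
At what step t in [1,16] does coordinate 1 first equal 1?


1

t=0: X=(2, 1), d=1 → -e1, X_1=(1, 1)
t=1: X=(1, 1), d=2 → +e2, X_2=(1, 2)
t=2: X=(1, 2), d=1 → -e1, X_3=(0, 2)
t=3: X=(0, 2), d=3 → -e2, X_4=(0, 1)
t=4: X=(0, 1), d=1 → -e1, X_5=(-1, 1)
t=5: X=(-1, 1), d=0 → +e1, X_6=(0, 1)
t=6: X=(0, 1), d=0 → +e1, X_7=(1, 1)
t=7: X=(1, 1), d=1 → -e1, X_8=(0, 1)
t=8: X=(0, 1), d=1 → -e1, X_9=(-1, 1)
t=9: X=(-1, 1), d=2 → +e2, X_10=(-1, 2)
t=10: X=(-1, 2), d=1 → -e1, X_11=(-2, 2)
t=11: X=(-2, 2), d=2 → +e2, X_12=(-2, 3)
t=12: X=(-2, 3), d=3 → -e2, X_13=(-2, 2)
t=13: X=(-2, 2), d=2 → +e2, X_14=(-2, 3)
t=14: X=(-2, 3), d=0 → +e1, X_15=(-1, 3)
t=15: X=(-1, 3), d=0 → +e1, X_16=(0, 3)


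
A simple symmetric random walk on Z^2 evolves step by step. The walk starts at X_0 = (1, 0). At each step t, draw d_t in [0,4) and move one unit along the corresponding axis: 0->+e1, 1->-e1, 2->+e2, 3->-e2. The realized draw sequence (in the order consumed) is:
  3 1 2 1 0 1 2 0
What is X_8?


(0, 1)

t=0: X=(1, 0), d=3 → -e2, X_1=(1, -1)
t=1: X=(1, -1), d=1 → -e1, X_2=(0, -1)
t=2: X=(0, -1), d=2 → +e2, X_3=(0, 0)
t=3: X=(0, 0), d=1 → -e1, X_4=(-1, 0)
t=4: X=(-1, 0), d=0 → +e1, X_5=(0, 0)
t=5: X=(0, 0), d=1 → -e1, X_6=(-1, 0)
t=6: X=(-1, 0), d=2 → +e2, X_7=(-1, 1)
t=7: X=(-1, 1), d=0 → +e1, X_8=(0, 1)


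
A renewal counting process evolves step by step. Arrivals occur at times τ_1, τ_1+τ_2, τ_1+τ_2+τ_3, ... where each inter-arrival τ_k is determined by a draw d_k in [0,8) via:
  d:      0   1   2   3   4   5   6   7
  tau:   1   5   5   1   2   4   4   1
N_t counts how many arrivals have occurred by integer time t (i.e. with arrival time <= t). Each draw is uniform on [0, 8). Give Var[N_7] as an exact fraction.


4898640665015/4398046511104

Inter-arrival values over d=0..7: [1, 5, 5, 1, 2, 4, 4, 1]
Each d has probability 1/8, so the pmf of τ is: f(1) = 3/8, f(2) = 1/8, f(4) = 1/4, f(5) = 1/4
Let p_n(j) = P(N_n = j), with p_0 = [1]. Condition on τ_1: p_n(0) = P(τ > n), and for j >= 1, p_n(j) = Σ_{k<=n} f(k)·p_{n−k}(j−1)
p_1 = [5/8, 3/8]  (j = 0..1)
p_2 = [1/2, 23/64, 9/64]  (j = 0..2)
p_3 = [1/2, 17/64, 93/512, 27/512]  (j = 0..3)
p_4 = [1/4, 1/2, 37/256, 351/4096, 81/4096]  (j = 0..4)
p_5 = [0, 9/16, 161/512, 315/4096, 1269/32768, 243/32768]  (j = 0..5)
p_6 = [0, 5/16, 117/256, 701/4096, 81/2048, 4455/262144, 729/262144]  (j = 0..6)
p_7 = [0, 1/4, 11/32, 1193/4096, 1425/16384, 5157/262144, 15309/2097152, 2187/2097152]  (j = 0..7)
E[N_7] = Σ j·p_7(j) = 4841571/2097152;  E[N_7²] = Σ j²·p_7(j) = 13513303/2097152
Var[N_7] = 13513303/2097152 − (4841571/2097152)² = 4898640665015/4398046511104


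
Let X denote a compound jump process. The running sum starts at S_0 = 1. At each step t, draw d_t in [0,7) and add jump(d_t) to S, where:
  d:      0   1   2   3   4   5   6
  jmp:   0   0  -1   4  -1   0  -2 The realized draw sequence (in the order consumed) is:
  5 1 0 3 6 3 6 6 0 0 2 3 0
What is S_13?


t=0: S=1, d=5, jump=0, S_1=1
t=1: S=1, d=1, jump=0, S_2=1
t=2: S=1, d=0, jump=0, S_3=1
t=3: S=1, d=3, jump=4, S_4=5
t=4: S=5, d=6, jump=-2, S_5=3
t=5: S=3, d=3, jump=4, S_6=7
t=6: S=7, d=6, jump=-2, S_7=5
t=7: S=5, d=6, jump=-2, S_8=3
t=8: S=3, d=0, jump=0, S_9=3
t=9: S=3, d=0, jump=0, S_10=3
t=10: S=3, d=2, jump=-1, S_11=2
t=11: S=2, d=3, jump=4, S_12=6
t=12: S=6, d=0, jump=0, S_13=6

6


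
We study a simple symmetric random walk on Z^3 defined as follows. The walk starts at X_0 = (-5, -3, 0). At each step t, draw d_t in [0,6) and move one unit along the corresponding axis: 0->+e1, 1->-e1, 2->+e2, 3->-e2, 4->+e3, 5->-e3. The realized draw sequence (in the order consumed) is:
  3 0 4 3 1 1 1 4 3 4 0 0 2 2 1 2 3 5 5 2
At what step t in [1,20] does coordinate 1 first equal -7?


t=0: X=(-5, -3, 0), d=3 → -e2, X_1=(-5, -4, 0)
t=1: X=(-5, -4, 0), d=0 → +e1, X_2=(-4, -4, 0)
t=2: X=(-4, -4, 0), d=4 → +e3, X_3=(-4, -4, 1)
t=3: X=(-4, -4, 1), d=3 → -e2, X_4=(-4, -5, 1)
t=4: X=(-4, -5, 1), d=1 → -e1, X_5=(-5, -5, 1)
t=5: X=(-5, -5, 1), d=1 → -e1, X_6=(-6, -5, 1)
t=6: X=(-6, -5, 1), d=1 → -e1, X_7=(-7, -5, 1)
t=7: X=(-7, -5, 1), d=4 → +e3, X_8=(-7, -5, 2)
t=8: X=(-7, -5, 2), d=3 → -e2, X_9=(-7, -6, 2)
t=9: X=(-7, -6, 2), d=4 → +e3, X_10=(-7, -6, 3)
t=10: X=(-7, -6, 3), d=0 → +e1, X_11=(-6, -6, 3)
t=11: X=(-6, -6, 3), d=0 → +e1, X_12=(-5, -6, 3)
t=12: X=(-5, -6, 3), d=2 → +e2, X_13=(-5, -5, 3)
t=13: X=(-5, -5, 3), d=2 → +e2, X_14=(-5, -4, 3)
t=14: X=(-5, -4, 3), d=1 → -e1, X_15=(-6, -4, 3)
t=15: X=(-6, -4, 3), d=2 → +e2, X_16=(-6, -3, 3)
t=16: X=(-6, -3, 3), d=3 → -e2, X_17=(-6, -4, 3)
t=17: X=(-6, -4, 3), d=5 → -e3, X_18=(-6, -4, 2)
t=18: X=(-6, -4, 2), d=5 → -e3, X_19=(-6, -4, 1)
t=19: X=(-6, -4, 1), d=2 → +e2, X_20=(-6, -3, 1)

7


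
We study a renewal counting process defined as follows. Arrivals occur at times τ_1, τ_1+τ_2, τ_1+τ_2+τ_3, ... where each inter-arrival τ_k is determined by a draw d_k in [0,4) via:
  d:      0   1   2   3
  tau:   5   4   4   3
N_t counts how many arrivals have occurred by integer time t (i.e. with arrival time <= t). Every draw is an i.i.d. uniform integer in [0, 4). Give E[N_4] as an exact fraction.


3/4

Inter-arrival values over d=0..3: [5, 4, 4, 3]
Each d has probability 1/4, so the pmf of τ is: f(3) = 1/4, f(4) = 1/2, f(5) = 1/4
Renewal equation for m(n) = E[N_n]: condition on τ_1 = k (if k <= n, one arrival plus a fresh copy on the remaining n−k steps): m(n) = F(n) + Σ_{k<=n} f(k)·m(n−k), where F(n) = P(τ <= n) and m(0) = 0
m(1) = F(1) = 0
m(2) = F(2) = 0
m(3) = F(3) = 1/4
m(4) = F(4) = 3/4
E[N_4] = m(4) = 3/4


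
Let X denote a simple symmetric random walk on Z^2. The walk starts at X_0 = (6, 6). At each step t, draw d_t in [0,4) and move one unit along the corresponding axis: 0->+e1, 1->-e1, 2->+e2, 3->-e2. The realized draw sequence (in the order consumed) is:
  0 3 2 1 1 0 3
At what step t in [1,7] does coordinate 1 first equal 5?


t=0: X=(6, 6), d=0 → +e1, X_1=(7, 6)
t=1: X=(7, 6), d=3 → -e2, X_2=(7, 5)
t=2: X=(7, 5), d=2 → +e2, X_3=(7, 6)
t=3: X=(7, 6), d=1 → -e1, X_4=(6, 6)
t=4: X=(6, 6), d=1 → -e1, X_5=(5, 6)
t=5: X=(5, 6), d=0 → +e1, X_6=(6, 6)
t=6: X=(6, 6), d=3 → -e2, X_7=(6, 5)

5


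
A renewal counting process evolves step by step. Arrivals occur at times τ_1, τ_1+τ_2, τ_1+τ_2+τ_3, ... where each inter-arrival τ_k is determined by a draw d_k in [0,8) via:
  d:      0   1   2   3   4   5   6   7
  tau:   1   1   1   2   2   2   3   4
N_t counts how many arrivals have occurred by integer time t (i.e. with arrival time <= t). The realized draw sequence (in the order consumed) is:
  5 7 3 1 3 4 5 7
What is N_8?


3

draw d_1=5: τ_1=2, arrival time A_1=2
draw d_2=7: τ_2=4, arrival time A_2=6
draw d_3=3: τ_3=2, arrival time A_3=8
draw d_4=1: τ_4=1, arrival time A_4=9
draw d_5=3: τ_5=2, arrival time A_5=11
draw d_6=4: τ_6=2, arrival time A_6=13
draw d_7=5: τ_7=2, arrival time A_7=15
draw d_8=7: τ_8=4, arrival time A_8=19
N_t over t=0..8: 0:0 1:0 2:1 3:1 4:1 5:1 6:2 7:2 8:3


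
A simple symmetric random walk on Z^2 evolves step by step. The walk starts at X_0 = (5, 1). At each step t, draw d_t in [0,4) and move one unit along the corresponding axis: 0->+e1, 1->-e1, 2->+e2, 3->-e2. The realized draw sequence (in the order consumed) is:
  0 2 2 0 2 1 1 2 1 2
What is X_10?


t=0: X=(5, 1), d=0 → +e1, X_1=(6, 1)
t=1: X=(6, 1), d=2 → +e2, X_2=(6, 2)
t=2: X=(6, 2), d=2 → +e2, X_3=(6, 3)
t=3: X=(6, 3), d=0 → +e1, X_4=(7, 3)
t=4: X=(7, 3), d=2 → +e2, X_5=(7, 4)
t=5: X=(7, 4), d=1 → -e1, X_6=(6, 4)
t=6: X=(6, 4), d=1 → -e1, X_7=(5, 4)
t=7: X=(5, 4), d=2 → +e2, X_8=(5, 5)
t=8: X=(5, 5), d=1 → -e1, X_9=(4, 5)
t=9: X=(4, 5), d=2 → +e2, X_10=(4, 6)

(4, 6)


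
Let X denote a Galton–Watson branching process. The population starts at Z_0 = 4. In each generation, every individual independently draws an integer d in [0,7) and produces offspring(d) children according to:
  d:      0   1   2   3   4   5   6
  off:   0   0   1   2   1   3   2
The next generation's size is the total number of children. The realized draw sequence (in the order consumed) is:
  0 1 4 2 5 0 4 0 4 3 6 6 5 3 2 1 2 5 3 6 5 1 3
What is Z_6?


13

gen 0: Z_0=4, draws=[0, 1, 4, 2], offspring=[0, 0, 1, 1], Z_1=2
gen 1: Z_1=2, draws=[5, 0], offspring=[3, 0], Z_2=3
gen 2: Z_2=3, draws=[4, 0, 4], offspring=[1, 0, 1], Z_3=2
gen 3: Z_3=2, draws=[3, 6], offspring=[2, 2], Z_4=4
gen 4: Z_4=4, draws=[6, 5, 3, 2], offspring=[2, 3, 2, 1], Z_5=8
gen 5: Z_5=8, draws=[1, 2, 5, 3, 6, 5, 1, 3], offspring=[0, 1, 3, 2, 2, 3, 0, 2], Z_6=13


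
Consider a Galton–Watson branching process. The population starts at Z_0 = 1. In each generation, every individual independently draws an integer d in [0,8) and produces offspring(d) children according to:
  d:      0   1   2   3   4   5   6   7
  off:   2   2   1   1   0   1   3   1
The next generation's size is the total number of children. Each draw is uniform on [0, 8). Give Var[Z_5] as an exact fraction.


29424998647/1073741824

Outcome values over d=0..7: [2, 2, 1, 1, 0, 1, 3, 1]
Σy = 11, Σy² = 21, M = 8
μ = 11/8 = 11/8,  σ² = 21/8 − (11/8)² = 47/64
V_0 = 0, E_0 = 1
V_1 = 47/64·E_0 + (11/8)²·V_0 = 47/64;  E_1 = 11/8
V_2 = 47/64·E_1 + (11/8)²·V_1 = 9823/4096;  E_2 = 121/64
V_3 = 47/64·E_2 + (11/8)²·V_2 = 1552551/262144;  E_3 = 1331/512
V_4 = 47/64·E_3 + (11/8)²·V_3 = 219887855/16777216;  E_4 = 14641/4096
V_5 = 47/64·E_4 + (11/8)²·V_4 = 29424998647/1073741824;  E_5 = 161051/32768


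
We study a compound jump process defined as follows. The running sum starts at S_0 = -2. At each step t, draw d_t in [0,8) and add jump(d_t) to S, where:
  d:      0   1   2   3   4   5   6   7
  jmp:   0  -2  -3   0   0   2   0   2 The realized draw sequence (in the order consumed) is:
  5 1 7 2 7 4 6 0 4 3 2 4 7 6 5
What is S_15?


0

t=0: S=-2, d=5, jump=2, S_1=0
t=1: S=0, d=1, jump=-2, S_2=-2
t=2: S=-2, d=7, jump=2, S_3=0
t=3: S=0, d=2, jump=-3, S_4=-3
t=4: S=-3, d=7, jump=2, S_5=-1
t=5: S=-1, d=4, jump=0, S_6=-1
t=6: S=-1, d=6, jump=0, S_7=-1
t=7: S=-1, d=0, jump=0, S_8=-1
t=8: S=-1, d=4, jump=0, S_9=-1
t=9: S=-1, d=3, jump=0, S_10=-1
t=10: S=-1, d=2, jump=-3, S_11=-4
t=11: S=-4, d=4, jump=0, S_12=-4
t=12: S=-4, d=7, jump=2, S_13=-2
t=13: S=-2, d=6, jump=0, S_14=-2
t=14: S=-2, d=5, jump=2, S_15=0


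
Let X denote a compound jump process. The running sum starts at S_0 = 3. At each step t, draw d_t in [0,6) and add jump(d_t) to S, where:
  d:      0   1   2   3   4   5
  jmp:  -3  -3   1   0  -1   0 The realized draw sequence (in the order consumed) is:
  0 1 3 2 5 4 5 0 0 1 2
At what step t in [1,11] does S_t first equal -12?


10

t=0: S=3, d=0, jump=-3, S_1=0
t=1: S=0, d=1, jump=-3, S_2=-3
t=2: S=-3, d=3, jump=0, S_3=-3
t=3: S=-3, d=2, jump=1, S_4=-2
t=4: S=-2, d=5, jump=0, S_5=-2
t=5: S=-2, d=4, jump=-1, S_6=-3
t=6: S=-3, d=5, jump=0, S_7=-3
t=7: S=-3, d=0, jump=-3, S_8=-6
t=8: S=-6, d=0, jump=-3, S_9=-9
t=9: S=-9, d=1, jump=-3, S_10=-12
t=10: S=-12, d=2, jump=1, S_11=-11


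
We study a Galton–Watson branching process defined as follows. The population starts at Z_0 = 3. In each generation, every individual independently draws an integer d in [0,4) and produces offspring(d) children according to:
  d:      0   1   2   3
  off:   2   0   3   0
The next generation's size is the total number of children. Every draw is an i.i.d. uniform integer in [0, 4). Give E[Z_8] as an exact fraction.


Outcome values over d=0..3: [2, 0, 3, 0]
Σy = 5, Σy² = 13, M = 4
μ = 5/4 = 5/4,  σ² = 13/4 − (5/4)² = 27/16
E[Z_0] = 3
E[Z_1] = 5/4·E[Z_0] = 15/4
E[Z_2] = 5/4·E[Z_1] = 75/16
E[Z_3] = 5/4·E[Z_2] = 375/64
E[Z_4] = 5/4·E[Z_3] = 1875/256
E[Z_5] = 5/4·E[Z_4] = 9375/1024
E[Z_6] = 5/4·E[Z_5] = 46875/4096
E[Z_7] = 5/4·E[Z_6] = 234375/16384
E[Z_8] = 5/4·E[Z_7] = 1171875/65536

1171875/65536


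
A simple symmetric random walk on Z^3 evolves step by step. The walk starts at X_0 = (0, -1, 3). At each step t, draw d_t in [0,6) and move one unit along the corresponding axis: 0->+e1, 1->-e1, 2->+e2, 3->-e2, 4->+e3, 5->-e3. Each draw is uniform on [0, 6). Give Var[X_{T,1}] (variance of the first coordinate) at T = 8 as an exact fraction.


Outcome values over d=0..5: [1, -1, 0, 0, 0, 0]
Σy = 0, Σy² = 2, M = 6
μ = 0/6 = 0,  σ² = 2/6 − (0)² = 1/3
Independent increments: Var[X_8] = 8·σ² = 8·(1/3) = 8/3

8/3


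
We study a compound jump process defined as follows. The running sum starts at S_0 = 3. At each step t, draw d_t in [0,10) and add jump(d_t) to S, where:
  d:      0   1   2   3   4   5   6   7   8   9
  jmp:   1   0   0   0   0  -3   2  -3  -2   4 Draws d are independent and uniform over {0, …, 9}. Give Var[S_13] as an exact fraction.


5577/100

Outcome values over d=0..9: [1, 0, 0, 0, 0, -3, 2, -3, -2, 4]
Σy = -1, Σy² = 43, M = 10
μ = -1/10 = -1/10,  σ² = 43/10 − (-1/10)² = 429/100
Independent increments: Var[S_13] = 13·σ² = 13·(429/100) = 5577/100


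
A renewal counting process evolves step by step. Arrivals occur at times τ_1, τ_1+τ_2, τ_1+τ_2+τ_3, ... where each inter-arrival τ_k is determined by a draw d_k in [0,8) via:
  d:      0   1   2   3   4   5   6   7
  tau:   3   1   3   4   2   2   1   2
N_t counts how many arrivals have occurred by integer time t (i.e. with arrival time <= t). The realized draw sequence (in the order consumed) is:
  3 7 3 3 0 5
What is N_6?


2

draw d_1=3: τ_1=4, arrival time A_1=4
draw d_2=7: τ_2=2, arrival time A_2=6
draw d_3=3: τ_3=4, arrival time A_3=10
draw d_4=3: τ_4=4, arrival time A_4=14
draw d_5=0: τ_5=3, arrival time A_5=17
draw d_6=5: τ_6=2, arrival time A_6=19
N_t over t=0..6: 0:0 1:0 2:0 3:0 4:1 5:1 6:2


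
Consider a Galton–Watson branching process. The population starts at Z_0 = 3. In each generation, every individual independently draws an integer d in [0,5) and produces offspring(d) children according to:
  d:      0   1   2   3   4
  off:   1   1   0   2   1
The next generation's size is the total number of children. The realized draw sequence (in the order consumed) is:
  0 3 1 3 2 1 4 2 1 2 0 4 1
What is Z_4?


2

gen 0: Z_0=3, draws=[0, 3, 1], offspring=[1, 2, 1], Z_1=4
gen 1: Z_1=4, draws=[3, 2, 1, 4], offspring=[2, 0, 1, 1], Z_2=4
gen 2: Z_2=4, draws=[2, 1, 2, 0], offspring=[0, 1, 0, 1], Z_3=2
gen 3: Z_3=2, draws=[4, 1], offspring=[1, 1], Z_4=2
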